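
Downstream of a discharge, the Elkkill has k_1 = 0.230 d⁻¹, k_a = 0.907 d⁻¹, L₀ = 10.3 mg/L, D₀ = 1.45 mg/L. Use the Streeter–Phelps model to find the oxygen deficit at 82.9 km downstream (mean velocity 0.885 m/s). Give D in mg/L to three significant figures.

D ≈ 1.96 mg/L

Travel time t = x/v = 82.9 km / (0.885 m/s) = 82900 m / 0.885 m/s = 93670 s = 1.084 d.
k_1 L₀/(k_a−k_1) = 0.230×10.3/(0.907−0.230) = 2.369/0.6770 = 3.499 mg/L.
e^(−k_1 t) = e^(−0.230×1.084) = 0.7793; e^(−k_a t) = e^(−0.907×1.084) = 0.3741.
D = 3.499 × (0.7793 − 0.3741) + 1.45 × 0.3741 = 1.418 + 0.5424 = 1.960 mg/L.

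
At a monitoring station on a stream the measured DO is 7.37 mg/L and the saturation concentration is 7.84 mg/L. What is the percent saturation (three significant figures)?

94.0 % saturation

% saturation = C/C_s × 100 = 7.37/7.84 × 100 = 94.0 %.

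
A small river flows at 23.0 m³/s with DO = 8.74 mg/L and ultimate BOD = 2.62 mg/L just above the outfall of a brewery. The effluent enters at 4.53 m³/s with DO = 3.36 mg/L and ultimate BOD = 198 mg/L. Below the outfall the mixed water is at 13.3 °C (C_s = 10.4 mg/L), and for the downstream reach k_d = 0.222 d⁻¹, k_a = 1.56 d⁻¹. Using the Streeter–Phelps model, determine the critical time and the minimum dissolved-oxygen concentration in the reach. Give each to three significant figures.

Mixed DO = (23.0×8.74 + 4.53×3.36)/(23.0+4.53) = 216.2/27.53 = 7.855 mg/L.
Mixed L₀ = (23.0×2.62 + 4.53×198)/(27.53) = 957.2/27.53 = 34.77 mg/L.
Initial deficit D₀ = C_s − DO₀ = 10.4 − 7.855 = 2.545 mg/L.
t_c = (1/1.338) ln[(1.56/0.222)(1 − 2.545×1.338/(0.222×34.77))] = 0.7474 × ln(3.927) = 1.022 d.
D_c = (0.222/1.56) × 34.77 × e^(−0.222×1.022) = 0.1423 × 34.77 × 0.7970 = 3.943 mg/L.
Minimum DO = 10.4 − 3.943 = 6.457 mg/L.

t_c ≈ 1.02 d; minimum DO ≈ 6.46 mg/L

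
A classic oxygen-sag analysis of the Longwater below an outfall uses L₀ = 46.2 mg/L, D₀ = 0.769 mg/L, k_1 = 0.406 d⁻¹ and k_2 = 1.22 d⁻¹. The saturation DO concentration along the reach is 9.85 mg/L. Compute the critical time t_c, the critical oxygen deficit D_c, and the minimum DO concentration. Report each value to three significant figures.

t_c ≈ 1.31 d; D_c ≈ 9.03 mg/L; min DO ≈ 0.817 mg/L

t_c = [1/(k_2−k_1)] ln[(k_2/k_1)(1 − D₀(k_2−k_1)/(k_1 L₀))]
= [1/(1.22−0.406)] ln[(1.22/0.406)(1 − 0.769×0.8140/(0.406×46.2))]
= (1/0.8140) ln[3.005 × 0.9666] = 1.229 × ln(2.905) = 1.229 × 1.066 = 1.310 d.
D_c = (k_1/k_2) L₀ e^(−k_1 t_c) = (0.406/1.22) × 46.2 × e^(−0.406×1.310) = 0.3328 × 46.2 × 0.5875 = 9.033 mg/L.
Minimum DO = C_s − D_c = 9.85 − 9.033 = 0.8170 mg/L.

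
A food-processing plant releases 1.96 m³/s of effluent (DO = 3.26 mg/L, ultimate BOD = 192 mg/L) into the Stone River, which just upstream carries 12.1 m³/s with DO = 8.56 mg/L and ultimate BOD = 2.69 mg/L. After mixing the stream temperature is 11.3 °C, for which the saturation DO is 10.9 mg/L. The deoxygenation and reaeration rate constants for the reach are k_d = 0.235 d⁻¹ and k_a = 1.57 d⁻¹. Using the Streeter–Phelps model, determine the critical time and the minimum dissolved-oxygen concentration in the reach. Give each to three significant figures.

Mixed DO = (12.1×8.56 + 1.96×3.26)/(12.1+1.96) = 110.0/14.06 = 7.821 mg/L.
Mixed L₀ = (12.1×2.69 + 1.96×192)/(14.06) = 408.9/14.06 = 29.08 mg/L.
Initial deficit D₀ = C_s − DO₀ = 10.9 − 7.821 = 3.079 mg/L.
t_c = (1/1.335) ln[(1.57/0.235)(1 − 3.079×1.335/(0.235×29.08))] = 0.7491 × ln(2.663) = 0.7336 d.
D_c = (0.235/1.57) × 29.08 × e^(−0.235×0.7336) = 0.1497 × 29.08 × 0.8417 = 3.664 mg/L.
Minimum DO = 10.9 − 3.664 = 7.236 mg/L.

t_c ≈ 0.734 d; minimum DO ≈ 7.24 mg/L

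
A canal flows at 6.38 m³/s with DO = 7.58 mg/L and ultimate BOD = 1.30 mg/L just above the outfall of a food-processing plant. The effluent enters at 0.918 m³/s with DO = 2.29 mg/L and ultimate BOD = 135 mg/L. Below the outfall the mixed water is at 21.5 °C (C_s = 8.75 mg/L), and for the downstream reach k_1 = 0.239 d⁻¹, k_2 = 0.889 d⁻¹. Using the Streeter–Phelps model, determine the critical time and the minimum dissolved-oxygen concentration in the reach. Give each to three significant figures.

Mixed DO = (6.38×7.58 + 0.918×2.29)/(6.38+0.918) = 50.46/7.298 = 6.915 mg/L.
Mixed L₀ = (6.38×1.30 + 0.918×135)/(7.298) = 132.2/7.298 = 18.12 mg/L.
Initial deficit D₀ = C_s − DO₀ = 8.75 − 6.915 = 1.835 mg/L.
t_c = (1/0.6500) ln[(0.889/0.239)(1 − 1.835×0.6500/(0.239×18.12))] = 1.538 × ln(2.695) = 1.525 d.
D_c = (0.239/0.889) × 18.12 × e^(−0.239×1.525) = 0.2688 × 18.12 × 0.6945 = 3.383 mg/L.
Minimum DO = 8.75 − 3.383 = 5.367 mg/L.

t_c ≈ 1.53 d; minimum DO ≈ 5.37 mg/L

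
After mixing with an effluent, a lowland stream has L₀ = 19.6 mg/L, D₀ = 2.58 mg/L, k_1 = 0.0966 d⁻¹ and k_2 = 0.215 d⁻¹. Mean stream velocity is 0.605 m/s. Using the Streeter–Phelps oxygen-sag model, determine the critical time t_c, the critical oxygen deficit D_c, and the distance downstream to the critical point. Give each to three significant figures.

t_c = [1/(k_2−k_1)] ln[(k_2/k_1)(1 − D₀(k_2−k_1)/(k_1 L₀))]
= [1/(0.215−0.0966)] ln[(0.215/0.0966)(1 − 2.58×0.1184/(0.0966×19.6))]
= (1/0.1184) ln[2.226 × 0.8387] = 8.446 × ln(1.867) = 8.446 × 0.6241 = 5.271 d.
L(t_c) = L₀ e^(−k_1 t_c) = 19.6 × 0.6010 = 11.78 mg/L, and at the critical point k_2 D_c = k_1 L, so D_c = (0.0966/0.215) × 11.78 = 5.292 mg/L.
x_c = v t_c = 0.605 m/s × 5.271 d × 86400 s/d = 275500 m ≈ 276 km.

t_c ≈ 5.27 d; D_c ≈ 5.29 mg/L; x_c ≈ 276 km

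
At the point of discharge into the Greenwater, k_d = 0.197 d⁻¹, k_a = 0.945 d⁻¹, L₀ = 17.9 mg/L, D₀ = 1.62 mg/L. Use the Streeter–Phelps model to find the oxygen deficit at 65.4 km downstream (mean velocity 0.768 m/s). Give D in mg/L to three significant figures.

Travel time t = x/v = 65.4 km / (0.768 m/s) = 65400 m / 0.768 m/s = 85160 s = 0.9856 d.
k_d L₀/(k_a−k_d) = 0.197×17.9/(0.945−0.197) = 3.526/0.7480 = 4.714 mg/L.
e^(−k_d t) = e^(−0.197×0.9856) = 0.8235; e^(−k_a t) = e^(−0.945×0.9856) = 0.3940.
D = 4.714 × (0.8235 − 0.3940) + 1.62 × 0.3940 = 2.025 + 0.6383 = 2.663 mg/L.

D ≈ 2.66 mg/L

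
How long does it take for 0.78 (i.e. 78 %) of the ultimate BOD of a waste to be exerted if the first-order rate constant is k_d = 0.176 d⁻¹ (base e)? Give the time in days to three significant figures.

t ≈ 8.60 d

y/L₀ = 1 − e^(−k_d t) = 0.78 ⇒ e^(−k_d t) = 0.220
t = −ln(0.220) / 0.176 = 1.514 / 0.176 = 8.603 d.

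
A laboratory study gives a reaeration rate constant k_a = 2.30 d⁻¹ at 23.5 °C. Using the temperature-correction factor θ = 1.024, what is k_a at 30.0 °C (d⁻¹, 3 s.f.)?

k_a(T₂) = k_a(T₁) · θ^(T₂−T₁) = 2.30 × 1.024^(30.0−23.5)
= 2.30 × 1.024^6.50 = 2.30 × 1.167 = 2.683 d⁻¹.

k_a ≈ 2.68 d⁻¹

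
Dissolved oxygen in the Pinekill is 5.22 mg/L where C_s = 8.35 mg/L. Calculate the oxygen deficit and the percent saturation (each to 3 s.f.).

D ≈ 3.13 mg/L; 62.5 % saturation

D = C_s − C = 8.35 − 5.22 = 3.13 mg/L.
% saturation = 5.22/8.35 × 100 = 62.5 %.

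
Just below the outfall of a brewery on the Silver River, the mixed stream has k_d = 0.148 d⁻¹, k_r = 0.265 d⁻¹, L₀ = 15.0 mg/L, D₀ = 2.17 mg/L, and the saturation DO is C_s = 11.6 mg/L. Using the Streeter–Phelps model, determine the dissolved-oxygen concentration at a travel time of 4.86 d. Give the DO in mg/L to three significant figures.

k_d L₀/(k_r−k_d) = 0.148×15.0/(0.265−0.148) = 2.220/0.1170 = 18.97 mg/L.
e^(−k_d t) = e^(−0.148×4.860) = 0.4871; e^(−k_r t) = e^(−0.265×4.860) = 0.2758.
D = 18.97 × (0.4871 − 0.2758) + 2.17 × 0.2758 = 4.008 + 0.5986 = 4.607 mg/L.
DO = C_s − D = 11.6 − 4.607 = 6.993 mg/L.

DO ≈ 6.99 mg/L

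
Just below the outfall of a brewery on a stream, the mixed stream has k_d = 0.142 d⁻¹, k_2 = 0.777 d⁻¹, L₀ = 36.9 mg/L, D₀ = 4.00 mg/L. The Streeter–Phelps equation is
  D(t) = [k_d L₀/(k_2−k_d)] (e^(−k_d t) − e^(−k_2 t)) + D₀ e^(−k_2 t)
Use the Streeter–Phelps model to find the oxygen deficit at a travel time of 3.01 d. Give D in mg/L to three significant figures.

D ≈ 4.97 mg/L

k_d L₀/(k_2−k_d) = 0.142×36.9/(0.777−0.142) = 5.240/0.6350 = 8.252 mg/L.
e^(−k_d t) = e^(−0.142×3.010) = 0.6522; e^(−k_2 t) = e^(−0.777×3.010) = 0.09645.
D = 8.252 × (0.6522 − 0.09645) + 4.00 × 0.09645 = 4.586 + 0.3858 = 4.972 mg/L.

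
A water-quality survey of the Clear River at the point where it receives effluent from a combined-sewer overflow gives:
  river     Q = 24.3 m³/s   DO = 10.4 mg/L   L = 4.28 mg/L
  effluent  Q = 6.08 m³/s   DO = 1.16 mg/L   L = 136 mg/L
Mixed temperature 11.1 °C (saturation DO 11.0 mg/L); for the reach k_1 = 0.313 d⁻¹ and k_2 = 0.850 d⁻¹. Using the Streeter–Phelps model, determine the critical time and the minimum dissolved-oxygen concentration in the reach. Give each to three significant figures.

t_c ≈ 1.59 d; minimum DO ≈ 4.13 mg/L

Mixed DO = (24.3×10.4 + 6.08×1.16)/(24.3+6.08) = 259.8/30.38 = 8.551 mg/L.
Mixed L₀ = (24.3×4.28 + 6.08×136)/(30.38) = 930.9/30.38 = 30.64 mg/L.
Initial deficit D₀ = C_s − DO₀ = 11.0 − 8.551 = 2.449 mg/L.
t_c = (1/0.5370) ln[(0.850/0.313)(1 − 2.449×0.5370/(0.313×30.64))] = 1.862 × ln(2.343) = 1.586 d.
D_c = (0.313/0.850) × 30.64 × e^(−0.313×1.586) = 0.3682 × 30.64 × 0.6088 = 6.869 mg/L.
Minimum DO = 11.0 − 6.869 = 4.131 mg/L.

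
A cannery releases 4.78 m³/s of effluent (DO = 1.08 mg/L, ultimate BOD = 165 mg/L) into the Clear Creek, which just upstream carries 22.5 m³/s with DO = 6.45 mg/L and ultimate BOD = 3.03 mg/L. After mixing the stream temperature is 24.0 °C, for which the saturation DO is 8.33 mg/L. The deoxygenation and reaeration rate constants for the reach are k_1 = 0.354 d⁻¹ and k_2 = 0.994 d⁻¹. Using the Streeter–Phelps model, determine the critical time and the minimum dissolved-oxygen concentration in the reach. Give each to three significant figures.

t_c ≈ 1.34 d; minimum DO ≈ 1.36 mg/L

Mixed DO = (22.5×6.45 + 4.78×1.08)/(22.5+4.78) = 150.3/27.28 = 5.509 mg/L.
Mixed L₀ = (22.5×3.03 + 4.78×165)/(27.28) = 856.9/27.28 = 31.41 mg/L.
Initial deficit D₀ = C_s − DO₀ = 8.33 − 5.509 = 2.821 mg/L.
t_c = (1/0.6400) ln[(0.994/0.354)(1 − 2.821×0.6400/(0.354×31.41))] = 1.562 × ln(2.352) = 1.336 d.
D_c = (0.354/0.994) × 31.41 × e^(−0.354×1.336) = 0.3561 × 31.41 × 0.6231 = 6.970 mg/L.
Minimum DO = 8.33 − 6.970 = 1.360 mg/L.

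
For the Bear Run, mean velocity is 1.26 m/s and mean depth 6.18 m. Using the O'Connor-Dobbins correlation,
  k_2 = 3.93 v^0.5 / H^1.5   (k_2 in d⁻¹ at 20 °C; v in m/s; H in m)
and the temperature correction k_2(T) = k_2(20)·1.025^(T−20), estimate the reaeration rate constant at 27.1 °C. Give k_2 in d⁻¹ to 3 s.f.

k_2 ≈ 0.342 d⁻¹

k_2(20) = 3.93 × 1.26^0.5 / 6.18^1.5 = 3.93 × 1.122 / 15.36 = 0.2871 d⁻¹.
k_2(27.1) = 0.2871 × 1.025^(27.1−20) = 0.2871 × 1.192 = 0.3422 d⁻¹.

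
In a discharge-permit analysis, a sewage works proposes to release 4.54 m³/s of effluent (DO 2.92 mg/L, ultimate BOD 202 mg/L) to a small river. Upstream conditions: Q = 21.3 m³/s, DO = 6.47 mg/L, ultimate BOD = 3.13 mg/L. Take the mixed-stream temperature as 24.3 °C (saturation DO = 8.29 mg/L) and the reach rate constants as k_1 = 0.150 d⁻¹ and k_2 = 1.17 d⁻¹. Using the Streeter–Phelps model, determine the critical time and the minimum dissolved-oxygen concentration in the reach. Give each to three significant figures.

Mixed DO = (21.3×6.47 + 4.54×2.92)/(21.3+4.54) = 151.1/25.84 = 5.846 mg/L.
Mixed L₀ = (21.3×3.13 + 4.54×202)/(25.84) = 983.7/25.84 = 38.07 mg/L.
Initial deficit D₀ = C_s − DO₀ = 8.29 − 5.846 = 2.444 mg/L.
t_c = (1/1.020) ln[(1.17/0.150)(1 − 2.444×1.020/(0.150×38.07))] = 0.9804 × ln(4.395) = 1.452 d.
D_c = (0.150/1.17) × 38.07 × e^(−0.150×1.452) = 0.1282 × 38.07 × 0.8043 = 3.926 mg/L.
Minimum DO = 8.29 − 3.926 = 4.364 mg/L.

t_c ≈ 1.45 d; minimum DO ≈ 4.36 mg/L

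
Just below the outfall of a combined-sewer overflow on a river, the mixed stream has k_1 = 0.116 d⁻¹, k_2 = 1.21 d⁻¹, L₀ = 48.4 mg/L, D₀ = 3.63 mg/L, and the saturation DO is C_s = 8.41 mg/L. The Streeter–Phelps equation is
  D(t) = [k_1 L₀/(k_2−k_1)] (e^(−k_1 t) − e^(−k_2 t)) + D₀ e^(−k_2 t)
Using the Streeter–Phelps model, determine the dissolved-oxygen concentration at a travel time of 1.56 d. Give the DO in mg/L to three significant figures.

DO ≈ 4.35 mg/L

k_1 L₀/(k_2−k_1) = 0.116×48.4/(1.21−0.116) = 5.614/1.094 = 5.132 mg/L.
e^(−k_1 t) = e^(−0.116×1.560) = 0.8345; e^(−k_2 t) = e^(−1.21×1.560) = 0.1514.
D = 5.132 × (0.8345 − 0.1514) + 3.63 × 0.1514 = 3.505 + 0.5497 = 4.055 mg/L.
DO = C_s − D = 8.41 − 4.055 = 4.355 mg/L.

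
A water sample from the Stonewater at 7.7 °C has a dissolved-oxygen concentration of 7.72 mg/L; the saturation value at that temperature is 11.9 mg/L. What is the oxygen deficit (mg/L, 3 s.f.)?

D = C_s − C = 11.9 − 7.72 = 4.18 mg/L.

D ≈ 4.18 mg/L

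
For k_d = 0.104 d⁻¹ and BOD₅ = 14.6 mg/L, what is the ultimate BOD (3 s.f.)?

L₀ ≈ 36.0 mg/L

BOD₅ = L₀(1 − e^(−5k_d)) ⇒ L₀ = BOD₅ / (1 − e^(−5×0.104))
= 14.6 / (1 − 0.5945) = 14.6 / 0.4055 = 36.01 mg/L.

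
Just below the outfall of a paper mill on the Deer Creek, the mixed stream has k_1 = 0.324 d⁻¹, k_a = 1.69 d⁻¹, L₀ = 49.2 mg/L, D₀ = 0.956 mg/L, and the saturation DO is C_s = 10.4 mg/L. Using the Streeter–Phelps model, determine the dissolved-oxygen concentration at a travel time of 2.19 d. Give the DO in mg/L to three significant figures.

DO ≈ 4.92 mg/L

k_1 L₀/(k_a−k_1) = 0.324×49.2/(1.69−0.324) = 15.94/1.366 = 11.67 mg/L.
e^(−k_1 t) = e^(−0.324×2.190) = 0.4919; e^(−k_a t) = e^(−1.69×2.190) = 0.02470.
D = 11.67 × (0.4919 − 0.02470) + 0.956 × 0.02470 = 5.452 + 0.02361 = 5.475 mg/L.
DO = C_s − D = 10.4 − 5.475 = 4.925 mg/L.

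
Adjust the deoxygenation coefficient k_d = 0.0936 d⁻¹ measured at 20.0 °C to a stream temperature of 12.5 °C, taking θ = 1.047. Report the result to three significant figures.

k_d ≈ 0.0663 d⁻¹

k_d(T₂) = k_d(T₁) · θ^(T₂−T₁) = 0.0936 × 1.047^(12.5−20.0)
= 0.0936 × 1.047^-7.50 = 0.0936 × 0.7086 = 0.06632 d⁻¹.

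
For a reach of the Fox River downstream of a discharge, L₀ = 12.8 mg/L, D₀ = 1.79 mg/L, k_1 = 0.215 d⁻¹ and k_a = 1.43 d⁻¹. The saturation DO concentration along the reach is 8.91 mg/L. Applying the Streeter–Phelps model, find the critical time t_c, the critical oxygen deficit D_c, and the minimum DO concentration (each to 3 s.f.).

t_c ≈ 0.274 d; D_c ≈ 1.81 mg/L; min DO ≈ 7.10 mg/L

At the critical point dD/dt = 0, so k_1 L₀ e^(−k_1 t) = k_a D. Substituting D(t) from the Streeter–Phelps equation and solving for t gives
t_c = ln[(k_a/k_1)(1 − D₀(k_a−k_1)/(k_1 L₀))] / (k_a−k_1).
Here k_a−k_1 = 1.215 d⁻¹ and 1 − D₀(k_a−k_1)/(k_1 L₀) = 1 − 1.79×1.215/(0.215×12.8) = 0.2097, so
t_c = ln(6.651 × 0.2097) / 1.215 = 0.3328 / 1.215 = 0.2739 d.
D_c = (k_1/k_a) L₀ e^(−k_1 t_c) = (0.215/1.43) × 12.8 × e^(−0.215×0.2739) = 0.1503 × 12.8 × 0.9428 = 1.814 mg/L.
Minimum DO = C_s − D_c = 8.91 − 1.814 = 7.096 mg/L.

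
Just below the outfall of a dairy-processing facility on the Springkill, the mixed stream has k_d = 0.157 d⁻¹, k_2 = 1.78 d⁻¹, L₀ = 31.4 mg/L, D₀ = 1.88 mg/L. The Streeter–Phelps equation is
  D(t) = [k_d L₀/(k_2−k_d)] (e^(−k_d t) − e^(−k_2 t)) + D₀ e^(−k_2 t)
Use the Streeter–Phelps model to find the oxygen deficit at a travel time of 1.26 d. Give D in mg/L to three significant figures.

k_d L₀/(k_2−k_d) = 0.157×31.4/(1.78−0.157) = 4.930/1.623 = 3.037 mg/L.
e^(−k_d t) = e^(−0.157×1.260) = 0.8205; e^(−k_2 t) = e^(−1.78×1.260) = 0.1062.
D = 3.037 × (0.8205 − 0.1062) + 1.88 × 0.1062 = 2.170 + 0.1996 = 2.369 mg/L.

D ≈ 2.37 mg/L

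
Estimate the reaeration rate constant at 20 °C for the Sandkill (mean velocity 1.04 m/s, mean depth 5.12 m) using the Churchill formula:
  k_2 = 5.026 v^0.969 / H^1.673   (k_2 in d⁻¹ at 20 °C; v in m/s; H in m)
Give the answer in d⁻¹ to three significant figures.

k_2 ≈ 0.340 d⁻¹

k_2 = 5.026 × 1.04^0.969 / 5.12^1.673 = 5.026 × 1.039 / 15.37 = 0.3397 d⁻¹.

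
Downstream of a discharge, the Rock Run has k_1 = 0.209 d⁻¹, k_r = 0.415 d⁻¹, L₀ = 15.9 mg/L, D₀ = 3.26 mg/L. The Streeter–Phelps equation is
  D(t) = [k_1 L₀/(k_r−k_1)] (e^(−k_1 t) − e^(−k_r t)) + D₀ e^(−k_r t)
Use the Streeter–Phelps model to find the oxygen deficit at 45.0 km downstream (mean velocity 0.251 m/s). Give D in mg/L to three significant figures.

Travel time t = x/v = 45.0 km / (0.251 m/s) = 45000 m / 0.251 m/s = 179300 s = 2.075 d.
k_1 L₀/(k_r−k_1) = 0.209×15.9/(0.415−0.209) = 3.323/0.2060 = 16.13 mg/L.
e^(−k_1 t) = e^(−0.209×2.075) = 0.6481; e^(−k_r t) = e^(−0.415×2.075) = 0.4227.
D = 16.13 × (0.6481 − 0.4227) + 3.26 × 0.4227 = 3.637 + 1.378 = 5.015 mg/L.

D ≈ 5.01 mg/L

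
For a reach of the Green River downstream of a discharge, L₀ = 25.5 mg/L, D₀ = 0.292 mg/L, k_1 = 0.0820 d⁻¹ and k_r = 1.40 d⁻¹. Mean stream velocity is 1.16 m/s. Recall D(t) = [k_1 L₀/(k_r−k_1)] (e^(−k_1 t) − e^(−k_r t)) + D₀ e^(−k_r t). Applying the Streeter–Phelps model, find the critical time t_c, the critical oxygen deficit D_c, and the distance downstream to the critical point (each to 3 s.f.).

t_c ≈ 2.00 d; D_c ≈ 1.27 mg/L; x_c ≈ 200 km

At the critical point dD/dt = 0, so k_1 L₀ e^(−k_1 t) = k_r D. Substituting D(t) from the Streeter–Phelps equation and solving for t gives
t_c = ln[(k_r/k_1)(1 − D₀(k_r−k_1)/(k_1 L₀))] / (k_r−k_1).
Here k_r−k_1 = 1.318 d⁻¹ and 1 − D₀(k_r−k_1)/(k_1 L₀) = 1 − 0.292×1.318/(0.0820×25.5) = 0.8159, so
t_c = ln(17.07 × 0.8159) / 1.318 = 2.634 / 1.318 = 1.999 d.
D_c = (k_1/k_r) L₀ e^(−k_1 t_c) = (0.0820/1.40) × 25.5 × e^(−0.0820×1.999) = 0.05857 × 25.5 × 0.8488 = 1.268 mg/L.
x_c = v t_c = 1.16 m/s × 1.999 d × 86400 s/d = 200300 m ≈ 200 km.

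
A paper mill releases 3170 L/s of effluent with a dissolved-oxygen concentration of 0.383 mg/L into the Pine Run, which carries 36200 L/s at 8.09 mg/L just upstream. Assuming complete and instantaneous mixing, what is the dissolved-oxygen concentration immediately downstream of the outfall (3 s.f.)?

7.47 mg/L

Flow-weighted mixing: C = (Q_r C_r + Q_w C_w)/(Q_r + Q_w)
= (36200×8.09 + 3170×0.383)/(36200 + 3170) = 294100/39370 = 7.469 mg/L.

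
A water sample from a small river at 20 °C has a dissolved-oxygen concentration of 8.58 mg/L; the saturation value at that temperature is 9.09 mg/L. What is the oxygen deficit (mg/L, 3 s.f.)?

D = C_s − C = 9.09 − 8.58 = 0.510 mg/L.

D ≈ 0.510 mg/L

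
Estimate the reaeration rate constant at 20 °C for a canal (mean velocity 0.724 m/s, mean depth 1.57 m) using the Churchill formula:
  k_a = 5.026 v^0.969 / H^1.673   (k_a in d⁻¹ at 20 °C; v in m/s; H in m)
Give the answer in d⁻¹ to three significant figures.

k_a ≈ 1.73 d⁻¹

k_a = 5.026 × 0.724^0.969 / 1.57^1.673 = 5.026 × 0.7313 / 2.127 = 1.728 d⁻¹.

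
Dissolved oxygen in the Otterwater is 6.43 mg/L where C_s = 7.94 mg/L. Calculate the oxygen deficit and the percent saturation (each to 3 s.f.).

D ≈ 1.51 mg/L; 81.0 % saturation

D = C_s − C = 7.94 − 6.43 = 1.51 mg/L.
% saturation = 6.43/7.94 × 100 = 81.0 %.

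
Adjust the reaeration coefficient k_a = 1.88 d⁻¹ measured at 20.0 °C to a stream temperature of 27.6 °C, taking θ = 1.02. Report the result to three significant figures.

k_a(T₂) = k_a(T₁) · θ^(T₂−T₁) = 1.88 × 1.02^(27.6−20.0)
= 1.88 × 1.02^7.60 = 1.88 × 1.162 = 2.185 d⁻¹.

k_a ≈ 2.19 d⁻¹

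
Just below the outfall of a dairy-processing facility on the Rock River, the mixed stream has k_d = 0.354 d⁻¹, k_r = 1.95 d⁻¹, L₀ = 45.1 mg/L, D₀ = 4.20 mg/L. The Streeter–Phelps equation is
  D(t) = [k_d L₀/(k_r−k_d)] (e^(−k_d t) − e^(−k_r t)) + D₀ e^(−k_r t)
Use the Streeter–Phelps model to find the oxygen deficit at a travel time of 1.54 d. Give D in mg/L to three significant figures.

k_d L₀/(k_r−k_d) = 0.354×45.1/(1.95−0.354) = 15.97/1.596 = 10.00 mg/L.
e^(−k_d t) = e^(−0.354×1.540) = 0.5797; e^(−k_r t) = e^(−1.95×1.540) = 0.04964.
D = 10.00 × (0.5797 − 0.04964) + 4.20 × 0.04964 = 5.303 + 0.2085 = 5.511 mg/L.

D ≈ 5.51 mg/L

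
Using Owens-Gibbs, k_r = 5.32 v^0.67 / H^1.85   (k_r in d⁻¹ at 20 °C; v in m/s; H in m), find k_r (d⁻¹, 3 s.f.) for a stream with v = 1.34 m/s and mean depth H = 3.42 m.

k_r ≈ 0.665 d⁻¹

k_r = 5.32 × 1.34^0.67 / 3.42^1.85 = 5.32 × 1.217 / 9.726 = 0.6655 d⁻¹.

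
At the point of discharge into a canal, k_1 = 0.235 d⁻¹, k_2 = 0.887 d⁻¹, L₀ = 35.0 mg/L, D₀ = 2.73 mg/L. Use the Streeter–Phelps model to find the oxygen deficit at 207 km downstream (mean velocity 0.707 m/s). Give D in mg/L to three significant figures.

D ≈ 5.20 mg/L

Travel time t = x/v = 207 km / (0.707 m/s) = 207000 m / 0.707 m/s = 292800 s = 3.389 d.
k_1 L₀/(k_2−k_1) = 0.235×35.0/(0.887−0.235) = 8.225/0.6520 = 12.62 mg/L.
e^(−k_1 t) = e^(−0.235×3.389) = 0.4510; e^(−k_2 t) = e^(−0.887×3.389) = 0.04950.
D = 12.62 × (0.4510 − 0.04950) + 2.73 × 0.04950 = 5.065 + 0.1351 = 5.200 mg/L.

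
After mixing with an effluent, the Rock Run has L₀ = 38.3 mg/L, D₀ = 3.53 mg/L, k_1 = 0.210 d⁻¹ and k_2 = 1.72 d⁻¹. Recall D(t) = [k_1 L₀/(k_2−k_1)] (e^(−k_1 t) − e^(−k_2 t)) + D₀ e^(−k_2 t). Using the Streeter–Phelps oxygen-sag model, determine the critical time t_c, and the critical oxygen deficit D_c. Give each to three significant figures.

With k_2/k_1 = 8.190 and 1 − D₀(k_2−k_1)/(k_1 L₀) = 0.3373,
t_c = ln(8.190 × 0.3373) / (1.72 − 0.210) = ln(2.762) / 1.510 = 1.016/1.510 = 0.6729 d.
D_c = (k_1/k_2) L₀ e^(−k_1 t_c) = (0.210/1.72) × 38.3 × e^(−0.210×0.6729) = 0.1221 × 38.3 × 0.8682 = 4.060 mg/L.

t_c ≈ 0.673 d; D_c ≈ 4.06 mg/L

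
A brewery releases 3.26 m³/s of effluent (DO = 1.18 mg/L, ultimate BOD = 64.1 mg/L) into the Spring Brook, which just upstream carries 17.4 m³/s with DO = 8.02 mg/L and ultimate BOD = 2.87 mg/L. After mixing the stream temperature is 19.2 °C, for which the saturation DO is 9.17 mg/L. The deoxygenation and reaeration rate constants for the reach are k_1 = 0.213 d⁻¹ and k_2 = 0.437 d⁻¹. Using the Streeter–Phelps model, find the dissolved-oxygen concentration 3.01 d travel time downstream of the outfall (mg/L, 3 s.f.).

DO ≈ 5.49 mg/L

Mixed DO = (17.4×8.02 + 3.26×1.18)/(17.4+3.26) = 143.4/20.66 = 6.941 mg/L.
Mixed L₀ = (17.4×2.87 + 3.26×64.1)/(20.66) = 258.9/20.66 = 12.53 mg/L.
Initial deficit D₀ = C_s − DO₀ = 9.17 − 6.941 = 2.229 mg/L.
D(3.01) = [0.213×12.53/(0.437−0.213)](e^(−0.213×3.01) − e^(−0.437×3.01)) + 2.229 e^(−0.437×3.01)
= 11.92 × (0.5267 − 0.2684) + 2.229 × 0.2684 = 3.677 mg/L.
DO = 9.17 − 3.677 = 5.493 mg/L.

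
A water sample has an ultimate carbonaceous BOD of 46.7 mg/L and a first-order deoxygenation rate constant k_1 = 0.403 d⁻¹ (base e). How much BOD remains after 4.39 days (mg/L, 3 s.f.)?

L_t = L₀ e^(−k_1 t) = 46.7 × e^(−0.403×4.39) = 46.7 × 0.1705 = 7.961 mg/L.

L ≈ 7.96 mg/L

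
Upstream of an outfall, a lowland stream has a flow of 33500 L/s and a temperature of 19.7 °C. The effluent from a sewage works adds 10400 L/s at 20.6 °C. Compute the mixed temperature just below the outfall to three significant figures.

19.9 °C

Flow-weighted mixing: C = (Q_r C_r + Q_w C_w)/(Q_r + Q_w)
= (33500×19.7 + 10400×20.6)/(33500 + 10400) = 874200/43900 = 19.91 °C.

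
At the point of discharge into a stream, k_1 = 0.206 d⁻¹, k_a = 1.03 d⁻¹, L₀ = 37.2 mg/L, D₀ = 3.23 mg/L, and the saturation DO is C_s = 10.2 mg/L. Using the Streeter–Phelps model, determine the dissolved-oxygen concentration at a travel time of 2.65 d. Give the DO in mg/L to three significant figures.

DO ≈ 5.21 mg/L

k_1 L₀/(k_a−k_1) = 0.206×37.2/(1.03−0.206) = 7.663/0.8240 = 9.300 mg/L.
e^(−k_1 t) = e^(−0.206×2.650) = 0.5793; e^(−k_a t) = e^(−1.03×2.650) = 0.06525.
D = 9.300 × (0.5793 − 0.06525) + 3.23 × 0.06525 = 4.781 + 0.2108 = 4.992 mg/L.
DO = C_s − D = 10.2 − 4.992 = 5.208 mg/L.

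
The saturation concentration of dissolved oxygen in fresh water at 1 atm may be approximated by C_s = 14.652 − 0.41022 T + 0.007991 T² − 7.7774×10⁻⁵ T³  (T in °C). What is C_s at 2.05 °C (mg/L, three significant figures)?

C_s = 14.652 − 0.41022×2.05 + 0.007991×2.05² − 7.7774×10⁻⁵×2.05³ = 13.84 mg/L.

C_s ≈ 13.8 mg/L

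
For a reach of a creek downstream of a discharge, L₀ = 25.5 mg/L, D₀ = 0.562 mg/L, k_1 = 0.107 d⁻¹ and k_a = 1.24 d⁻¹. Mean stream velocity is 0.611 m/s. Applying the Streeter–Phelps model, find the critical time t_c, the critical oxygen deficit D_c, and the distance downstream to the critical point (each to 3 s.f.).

At the critical point dD/dt = 0, so k_1 L₀ e^(−k_1 t) = k_a D. Substituting D(t) from the Streeter–Phelps equation and solving for t gives
t_c = ln[(k_a/k_1)(1 − D₀(k_a−k_1)/(k_1 L₀))] / (k_a−k_1).
Here k_a−k_1 = 1.133 d⁻¹ and 1 − D₀(k_a−k_1)/(k_1 L₀) = 1 − 0.562×1.133/(0.107×25.5) = 0.7666, so
t_c = ln(11.59 × 0.7666) / 1.133 = 2.184 / 1.133 = 1.928 d.
L(t_c) = L₀ e^(−k_1 t_c) = 25.5 × 0.8136 = 20.75 mg/L, and at the critical point k_a D_c = k_1 L, so D_c = (0.107/1.24) × 20.75 = 1.790 mg/L.
x_c = v t_c = 0.611 m/s × 1.928 d × 86400 s/d = 101800 m ≈ 102 km.

t_c ≈ 1.93 d; D_c ≈ 1.79 mg/L; x_c ≈ 102 km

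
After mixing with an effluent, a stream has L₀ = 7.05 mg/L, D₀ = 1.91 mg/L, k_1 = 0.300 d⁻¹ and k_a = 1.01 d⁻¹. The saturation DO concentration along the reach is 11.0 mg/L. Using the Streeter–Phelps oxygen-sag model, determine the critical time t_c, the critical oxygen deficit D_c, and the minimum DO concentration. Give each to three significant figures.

t_c ≈ 0.266 d; D_c ≈ 1.93 mg/L; min DO ≈ 9.07 mg/L

At the critical point dD/dt = 0, so k_1 L₀ e^(−k_1 t) = k_a D. Substituting D(t) from the Streeter–Phelps equation and solving for t gives
t_c = ln[(k_a/k_1)(1 − D₀(k_a−k_1)/(k_1 L₀))] / (k_a−k_1).
Here k_a−k_1 = 0.7100 d⁻¹ and 1 − D₀(k_a−k_1)/(k_1 L₀) = 1 − 1.91×0.7100/(0.300×7.05) = 0.3588, so
t_c = ln(3.367 × 0.3588) / 0.7100 = 0.1890 / 0.7100 = 0.2662 d.
L(t_c) = L₀ e^(−k_1 t_c) = 7.05 × 0.9233 = 6.509 mg/L, and at the critical point k_a D_c = k_1 L, so D_c = (0.300/1.01) × 6.509 = 1.933 mg/L.
Minimum DO = C_s − D_c = 11.0 − 1.933 = 9.067 mg/L.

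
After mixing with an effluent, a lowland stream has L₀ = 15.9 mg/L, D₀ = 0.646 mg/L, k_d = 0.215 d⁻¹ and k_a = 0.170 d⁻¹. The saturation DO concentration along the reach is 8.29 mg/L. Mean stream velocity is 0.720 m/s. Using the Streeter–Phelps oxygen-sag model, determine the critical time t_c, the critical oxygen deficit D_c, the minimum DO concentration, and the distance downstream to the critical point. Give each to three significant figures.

At the critical point dD/dt = 0, so k_d L₀ e^(−k_d t) = k_a D. Substituting D(t) from the Streeter–Phelps equation and solving for t gives
t_c = ln[(k_a/k_d)(1 − D₀(k_a−k_d)/(k_d L₀))] / (k_a−k_d).
Here k_a−k_d = -0.04500 d⁻¹ and 1 − D₀(k_a−k_d)/(k_d L₀) = 1 − 0.646×-0.04500/(0.215×15.9) = 1.009, so
t_c = ln(0.7907 × 1.009) / -0.04500 = -0.2264 / -0.04500 = 5.030 d.
L(t_c) = L₀ e^(−k_d t_c) = 15.9 × 0.3391 = 5.391 mg/L, and at the critical point k_a D_c = k_d L, so D_c = (0.215/0.170) × 5.391 = 6.818 mg/L.
Minimum DO = C_s − D_c = 8.29 − 6.818 = 1.472 mg/L.
x_c = v t_c = 0.720 m/s × 5.030 d × 86400 s/d = 312900 m ≈ 313 km.

t_c ≈ 5.03 d; D_c ≈ 6.82 mg/L; min DO ≈ 1.47 mg/L; x_c ≈ 313 km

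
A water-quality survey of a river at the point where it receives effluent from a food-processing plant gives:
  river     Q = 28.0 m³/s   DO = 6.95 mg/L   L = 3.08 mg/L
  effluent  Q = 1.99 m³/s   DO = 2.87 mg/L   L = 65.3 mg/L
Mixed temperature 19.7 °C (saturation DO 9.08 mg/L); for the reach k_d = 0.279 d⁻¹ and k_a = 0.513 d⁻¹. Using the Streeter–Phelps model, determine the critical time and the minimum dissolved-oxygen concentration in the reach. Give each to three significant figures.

Mixed DO = (28.0×6.95 + 1.99×2.87)/(28.0+1.99) = 200.3/29.99 = 6.679 mg/L.
Mixed L₀ = (28.0×3.08 + 1.99×65.3)/(29.99) = 216.2/29.99 = 7.209 mg/L.
Initial deficit D₀ = C_s − DO₀ = 9.08 − 6.679 = 2.401 mg/L.
t_c = (1/0.2340) ln[(0.513/0.279)(1 − 2.401×0.2340/(0.279×7.209))] = 4.274 × ln(1.325) = 1.203 d.
D_c = (0.279/0.513) × 7.209 × e^(−0.279×1.203) = 0.5439 × 7.209 × 0.7149 = 2.803 mg/L.
Minimum DO = 9.08 − 2.803 = 6.277 mg/L.

t_c ≈ 1.20 d; minimum DO ≈ 6.28 mg/L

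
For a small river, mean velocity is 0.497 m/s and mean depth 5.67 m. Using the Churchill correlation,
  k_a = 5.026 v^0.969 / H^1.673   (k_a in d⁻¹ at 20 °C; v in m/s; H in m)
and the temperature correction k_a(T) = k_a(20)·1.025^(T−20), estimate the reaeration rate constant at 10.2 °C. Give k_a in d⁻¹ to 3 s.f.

k_a ≈ 0.110 d⁻¹

k_a(20) = 5.026 × 0.497^0.969 / 5.67^1.673 = 5.026 × 0.5079 / 18.23 = 0.1400 d⁻¹.
k_a(10.2) = 0.1400 × 1.025^(10.2−20) = 0.1400 × 0.7851 = 0.1099 d⁻¹.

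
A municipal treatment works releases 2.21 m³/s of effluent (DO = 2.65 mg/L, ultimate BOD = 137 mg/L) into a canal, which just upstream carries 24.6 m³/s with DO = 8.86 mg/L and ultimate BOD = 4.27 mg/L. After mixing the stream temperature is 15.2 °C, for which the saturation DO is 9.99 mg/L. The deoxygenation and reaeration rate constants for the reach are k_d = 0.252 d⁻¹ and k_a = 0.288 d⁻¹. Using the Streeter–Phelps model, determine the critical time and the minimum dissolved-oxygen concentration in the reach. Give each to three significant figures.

Mixed DO = (24.6×8.86 + 2.21×2.65)/(24.6+2.21) = 223.8/26.81 = 8.348 mg/L.
Mixed L₀ = (24.6×4.27 + 2.21×137)/(26.81) = 407.8/26.81 = 15.21 mg/L.
Initial deficit D₀ = C_s − DO₀ = 9.99 − 8.348 = 1.642 mg/L.
t_c = (1/0.03600) ln[(0.288/0.252)(1 − 1.642×0.03600/(0.252×15.21))] = 27.78 × ln(1.125) = 3.278 d.
D_c = (0.252/0.288) × 15.21 × e^(−0.252×3.278) = 0.8750 × 15.21 × 0.4378 = 5.827 mg/L.
Minimum DO = 9.99 − 5.827 = 4.163 mg/L.

t_c ≈ 3.28 d; minimum DO ≈ 4.16 mg/L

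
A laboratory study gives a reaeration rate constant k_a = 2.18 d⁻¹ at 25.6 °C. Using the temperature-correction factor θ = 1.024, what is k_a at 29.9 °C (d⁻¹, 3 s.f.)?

k_a ≈ 2.41 d⁻¹

k_a(T₂) = k_a(T₁) · θ^(T₂−T₁) = 2.18 × 1.024^(29.9−25.6)
= 2.18 × 1.024^4.30 = 2.18 × 1.107 = 2.414 d⁻¹.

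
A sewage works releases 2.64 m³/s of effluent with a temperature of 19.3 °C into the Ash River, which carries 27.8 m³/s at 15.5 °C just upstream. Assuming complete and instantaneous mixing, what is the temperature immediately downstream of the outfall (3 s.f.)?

Flow-weighted mixing: C = (Q_r C_r + Q_w C_w)/(Q_r + Q_w)
= (27.8×15.5 + 2.64×19.3)/(27.8 + 2.64) = 481.9/30.44 = 15.83 °C.

15.8 °C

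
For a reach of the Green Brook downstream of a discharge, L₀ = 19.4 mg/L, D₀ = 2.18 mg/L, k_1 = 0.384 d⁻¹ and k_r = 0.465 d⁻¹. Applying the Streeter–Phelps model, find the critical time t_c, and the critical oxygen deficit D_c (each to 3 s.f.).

t_c ≈ 2.07 d; D_c ≈ 7.24 mg/L

t_c = [1/(k_r−k_1)] ln[(k_r/k_1)(1 − D₀(k_r−k_1)/(k_1 L₀))]
= [1/(0.465−0.384)] ln[(0.465/0.384)(1 − 2.18×0.08100/(0.384×19.4))]
= (1/0.08100) ln[1.211 × 0.9763] = 12.35 × ln(1.182) = 12.35 × 0.1674 = 2.067 d.
D_c = (k_1/k_r) L₀ e^(−k_1 t_c) = (0.384/0.465) × 19.4 × e^(−0.384×2.067) = 0.8258 × 19.4 × 0.4522 = 7.245 mg/L.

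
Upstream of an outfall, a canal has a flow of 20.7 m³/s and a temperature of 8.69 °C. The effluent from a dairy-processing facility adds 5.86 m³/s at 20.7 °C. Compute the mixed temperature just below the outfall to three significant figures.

11.3 °C

Flow-weighted mixing: C = (Q_r C_r + Q_w C_w)/(Q_r + Q_w)
= (20.7×8.69 + 5.86×20.7)/(20.7 + 5.86) = 301.2/26.56 = 11.34 °C.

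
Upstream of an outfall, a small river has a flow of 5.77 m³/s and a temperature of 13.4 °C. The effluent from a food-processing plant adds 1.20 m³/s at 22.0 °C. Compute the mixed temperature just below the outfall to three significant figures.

Flow-weighted mixing: C = (Q_r C_r + Q_w C_w)/(Q_r + Q_w)
= (5.77×13.4 + 1.20×22.0)/(5.77 + 1.20) = 103.7/6.970 = 14.88 °C.

14.9 °C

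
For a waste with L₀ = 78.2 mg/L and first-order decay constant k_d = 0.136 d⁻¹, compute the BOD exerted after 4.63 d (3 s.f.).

y ≈ 36.5 mg/L

y_t = L₀(1 − e^(−k_d t)) = 78.2 × (1 − e^(−0.136×4.63))
= 78.2 × (1 − 0.5328) = 78.2 × 0.4672 = 36.54 mg/L.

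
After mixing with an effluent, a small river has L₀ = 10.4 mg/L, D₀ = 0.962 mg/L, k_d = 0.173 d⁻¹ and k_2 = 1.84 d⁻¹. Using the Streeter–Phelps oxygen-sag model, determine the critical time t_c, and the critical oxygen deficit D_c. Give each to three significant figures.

At the critical point dD/dt = 0, so k_d L₀ e^(−k_d t) = k_2 D. Substituting D(t) from the Streeter–Phelps equation and solving for t gives
t_c = ln[(k_2/k_d)(1 − D₀(k_2−k_d)/(k_d L₀))] / (k_2−k_d).
Here k_2−k_d = 1.667 d⁻¹ and 1 − D₀(k_2−k_d)/(k_d L₀) = 1 − 0.962×1.667/(0.173×10.4) = 0.1087, so
t_c = ln(10.64 × 0.1087) / 1.667 = 0.1449 / 1.667 = 0.08694 d.
L(t_c) = L₀ e^(−k_d t_c) = 10.4 × 0.9851 = 10.24 mg/L, and at the critical point k_2 D_c = k_d L, so D_c = (0.173/1.84) × 10.24 = 0.9632 mg/L.

t_c ≈ 0.0869 d; D_c ≈ 0.963 mg/L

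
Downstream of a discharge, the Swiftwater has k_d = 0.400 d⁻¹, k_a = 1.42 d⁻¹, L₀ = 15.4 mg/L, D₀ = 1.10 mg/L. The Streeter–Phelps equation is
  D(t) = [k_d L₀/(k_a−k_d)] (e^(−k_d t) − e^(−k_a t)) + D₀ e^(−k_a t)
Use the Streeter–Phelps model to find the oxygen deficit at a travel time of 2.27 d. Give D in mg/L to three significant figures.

D ≈ 2.24 mg/L

k_d L₀/(k_a−k_d) = 0.400×15.4/(1.42−0.400) = 6.160/1.020 = 6.039 mg/L.
e^(−k_d t) = e^(−0.400×2.270) = 0.4033; e^(−k_a t) = e^(−1.42×2.270) = 0.03982.
D = 6.039 × (0.4033 − 0.03982) + 1.10 × 0.03982 = 2.195 + 0.04380 = 2.239 mg/L.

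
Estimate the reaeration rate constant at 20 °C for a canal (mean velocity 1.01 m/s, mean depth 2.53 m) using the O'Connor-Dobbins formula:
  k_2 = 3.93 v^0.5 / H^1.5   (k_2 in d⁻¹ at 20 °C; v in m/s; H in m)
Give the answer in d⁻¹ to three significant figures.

k_2 = 3.93 × 1.01^0.5 / 2.53^1.5 = 3.93 × 1.005 / 4.024 = 0.9815 d⁻¹.

k_2 ≈ 0.981 d⁻¹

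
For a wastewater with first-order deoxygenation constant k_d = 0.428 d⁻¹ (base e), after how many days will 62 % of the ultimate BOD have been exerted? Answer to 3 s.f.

y/L₀ = 1 − e^(−k_d t) = 0.62 ⇒ e^(−k_d t) = 0.380
t = −ln(0.380) / 0.428 = 0.9676 / 0.428 = 2.261 d.

t ≈ 2.26 d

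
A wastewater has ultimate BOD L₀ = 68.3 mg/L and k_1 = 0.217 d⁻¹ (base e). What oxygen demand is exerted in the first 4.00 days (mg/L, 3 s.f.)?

y_t = L₀(1 − e^(−k_1 t)) = 68.3 × (1 − e^(−0.217×4.00))
= 68.3 × (1 − 0.4198) = 68.3 × 0.5802 = 39.63 mg/L.

y ≈ 39.6 mg/L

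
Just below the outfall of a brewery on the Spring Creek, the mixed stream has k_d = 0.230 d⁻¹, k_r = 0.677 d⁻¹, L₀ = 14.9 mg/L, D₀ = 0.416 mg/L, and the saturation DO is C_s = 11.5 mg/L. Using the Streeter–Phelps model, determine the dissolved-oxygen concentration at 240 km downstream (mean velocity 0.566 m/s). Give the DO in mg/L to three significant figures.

DO ≈ 9.28 mg/L

Travel time t = x/v = 240 km / (0.566 m/s) = 240000 m / 0.566 m/s = 424000 s = 4.908 d.
k_d L₀/(k_r−k_d) = 0.230×14.9/(0.677−0.230) = 3.427/0.4470 = 7.667 mg/L.
e^(−k_d t) = e^(−0.230×4.908) = 0.3234; e^(−k_r t) = e^(−0.677×4.908) = 0.03606.
D = 7.667 × (0.3234 − 0.03606) + 0.416 × 0.03606 = 2.203 + 0.01500 = 2.218 mg/L.
DO = C_s − D = 11.5 − 2.218 = 9.282 mg/L.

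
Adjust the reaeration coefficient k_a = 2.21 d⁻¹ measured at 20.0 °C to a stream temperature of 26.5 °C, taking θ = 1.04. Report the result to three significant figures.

k_a(T₂) = k_a(T₁) · θ^(T₂−T₁) = 2.21 × 1.04^(26.5−20.0)
= 2.21 × 1.04^6.50 = 2.21 × 1.290 = 2.852 d⁻¹.

k_a ≈ 2.85 d⁻¹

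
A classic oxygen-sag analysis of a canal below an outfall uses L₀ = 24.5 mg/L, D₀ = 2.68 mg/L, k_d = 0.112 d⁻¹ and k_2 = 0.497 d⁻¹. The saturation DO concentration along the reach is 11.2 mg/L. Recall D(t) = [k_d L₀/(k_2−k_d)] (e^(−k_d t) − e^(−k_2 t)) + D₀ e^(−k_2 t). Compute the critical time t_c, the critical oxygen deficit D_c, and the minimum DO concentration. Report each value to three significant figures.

With k_2/k_d = 4.438 and 1 − D₀(k_2−k_d)/(k_d L₀) = 0.6240,
t_c = ln(4.438 × 0.6240) / (0.497 − 0.112) = ln(2.769) / 0.3850 = 1.018/0.3850 = 2.645 d.
L(t_c) = L₀ e^(−k_d t_c) = 24.5 × 0.7436 = 18.22 mg/L, and at the critical point k_2 D_c = k_d L, so D_c = (0.112/0.497) × 18.22 = 4.105 mg/L.
Minimum DO = C_s − D_c = 11.2 − 4.105 = 7.095 mg/L.

t_c ≈ 2.65 d; D_c ≈ 4.11 mg/L; min DO ≈ 7.09 mg/L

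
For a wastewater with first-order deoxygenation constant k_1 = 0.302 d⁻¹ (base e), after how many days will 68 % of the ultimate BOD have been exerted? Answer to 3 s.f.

t ≈ 3.77 d

y/L₀ = 1 − e^(−k_1 t) = 0.68 ⇒ e^(−k_1 t) = 0.320
t = −ln(0.320) / 0.302 = 1.139 / 0.302 = 3.773 d.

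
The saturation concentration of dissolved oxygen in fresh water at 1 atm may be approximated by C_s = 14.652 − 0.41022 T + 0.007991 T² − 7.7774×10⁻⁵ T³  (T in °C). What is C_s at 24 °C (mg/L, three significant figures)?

C_s ≈ 8.33 mg/L

C_s = 14.652 − 0.41022×24 + 0.007991×24² − 7.7774×10⁻⁵×24³ = 8.334 mg/L.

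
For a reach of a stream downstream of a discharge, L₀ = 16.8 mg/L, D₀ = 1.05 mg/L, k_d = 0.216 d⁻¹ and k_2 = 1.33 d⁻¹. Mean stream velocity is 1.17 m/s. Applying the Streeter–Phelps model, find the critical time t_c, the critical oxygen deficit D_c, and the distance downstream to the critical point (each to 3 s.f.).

t_c ≈ 1.28 d; D_c ≈ 2.07 mg/L; x_c ≈ 130 km

With k_2/k_d = 6.157 and 1 − D₀(k_2−k_d)/(k_d L₀) = 0.6777,
t_c = ln(6.157 × 0.6777) / (1.33 − 0.216) = ln(4.173) / 1.114 = 1.429/1.114 = 1.282 d.
L(t_c) = L₀ e^(−k_d t_c) = 16.8 × 0.7581 = 12.74 mg/L, and at the critical point k_2 D_c = k_d L, so D_c = (0.216/1.33) × 12.74 = 2.068 mg/L.
x_c = v t_c = 1.17 m/s × 1.282 d × 86400 s/d = 129600 m ≈ 130 km.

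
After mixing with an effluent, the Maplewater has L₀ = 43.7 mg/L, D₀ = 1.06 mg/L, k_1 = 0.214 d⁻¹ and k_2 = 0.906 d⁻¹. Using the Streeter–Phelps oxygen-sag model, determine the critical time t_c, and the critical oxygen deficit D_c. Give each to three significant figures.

With k_2/k_1 = 4.234 and 1 − D₀(k_2−k_1)/(k_1 L₀) = 0.9216,
t_c = ln(4.234 × 0.9216) / (0.906 − 0.214) = ln(3.902) / 0.6920 = 1.361/0.6920 = 1.967 d.
L(t_c) = L₀ e^(−k_1 t_c) = 43.7 × 0.6564 = 28.68 mg/L, and at the critical point k_2 D_c = k_1 L, so D_c = (0.214/0.906) × 28.68 = 6.775 mg/L.

t_c ≈ 1.97 d; D_c ≈ 6.78 mg/L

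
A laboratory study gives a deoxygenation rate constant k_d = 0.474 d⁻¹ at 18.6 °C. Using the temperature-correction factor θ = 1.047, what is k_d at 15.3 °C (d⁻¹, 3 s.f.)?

k_d ≈ 0.407 d⁻¹

k_d(T₂) = k_d(T₁) · θ^(T₂−T₁) = 0.474 × 1.047^(15.3−18.6)
= 0.474 × 1.047^-3.30 = 0.474 × 0.8594 = 0.4073 d⁻¹.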